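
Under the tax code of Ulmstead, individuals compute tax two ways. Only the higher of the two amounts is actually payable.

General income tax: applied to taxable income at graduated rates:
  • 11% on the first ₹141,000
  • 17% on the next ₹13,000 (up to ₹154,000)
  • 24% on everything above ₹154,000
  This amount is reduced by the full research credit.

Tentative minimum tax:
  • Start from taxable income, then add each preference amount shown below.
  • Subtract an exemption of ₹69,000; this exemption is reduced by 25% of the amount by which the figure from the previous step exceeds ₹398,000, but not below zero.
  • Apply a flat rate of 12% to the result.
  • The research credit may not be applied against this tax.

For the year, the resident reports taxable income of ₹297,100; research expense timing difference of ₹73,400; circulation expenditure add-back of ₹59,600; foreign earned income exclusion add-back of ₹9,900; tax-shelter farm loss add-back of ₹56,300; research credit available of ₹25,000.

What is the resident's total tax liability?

₹54,225

Tentative minimum tax:
  Adjusted income: ₹297,100 + ₹73,400 + ₹59,600 + ₹9,900 + ₹56,300 = ₹496,300
  Exemption: ₹69,000 − 25% × (₹496,300 − ₹398,000) = ₹69,000 − ₹24,575 = ₹44,425
  Base: ₹496,300 − ₹44,425 = ₹451,875
  ₹451,875 × 12% = ₹54,225

General income tax:
  ₹141,000 × 11% = ₹15,510
  ₹13,000 × 17% = ₹2,210
  ₹143,100 × 24% = ₹34,344
  → ₹52,064
  Less research credit ₹25,000 → ₹27,064

₹54,225 > ₹27,064, so the tentative minimum tax is the binding amount.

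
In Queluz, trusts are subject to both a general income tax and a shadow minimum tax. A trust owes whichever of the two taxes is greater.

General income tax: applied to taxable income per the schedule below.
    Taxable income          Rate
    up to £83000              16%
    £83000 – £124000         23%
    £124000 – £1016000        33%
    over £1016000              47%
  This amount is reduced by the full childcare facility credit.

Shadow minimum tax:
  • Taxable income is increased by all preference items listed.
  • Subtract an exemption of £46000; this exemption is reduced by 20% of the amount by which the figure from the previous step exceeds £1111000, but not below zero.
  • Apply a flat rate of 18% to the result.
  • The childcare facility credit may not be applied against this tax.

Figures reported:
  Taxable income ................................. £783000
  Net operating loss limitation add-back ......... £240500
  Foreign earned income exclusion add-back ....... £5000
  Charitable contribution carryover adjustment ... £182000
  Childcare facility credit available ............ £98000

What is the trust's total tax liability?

Shadow minimum tax:
  Adjusted income: £783000 + £240500 + £5000 + £182000 = £1210500
  Exemption: £46000 − 20% × (£1210500 − £1111000) = £46000 − £19900 = £26100
  Base: £1210500 − £26100 = £1184400
  £1184400 × 18% = £213192

General income tax:
  £83000 × 16% = £13280
  £41000 × 23% = £9430
  £659000 × 33% = £217470
  → £240180
  Less childcare facility credit £98000 → £142180

£213192 > £142180, so the shadow minimum tax is the binding amount.

£213192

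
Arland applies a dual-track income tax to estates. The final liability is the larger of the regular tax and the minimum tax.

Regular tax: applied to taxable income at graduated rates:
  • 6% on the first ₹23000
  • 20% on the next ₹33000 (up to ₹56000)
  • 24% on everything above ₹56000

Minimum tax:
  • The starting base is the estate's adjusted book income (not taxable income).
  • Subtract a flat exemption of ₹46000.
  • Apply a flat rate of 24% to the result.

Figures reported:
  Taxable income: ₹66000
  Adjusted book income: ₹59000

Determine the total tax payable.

₹10380

Minimum tax:
  Base (adjusted book income): ₹59000
  Less exemption ₹46000 → base ₹13000
  ₹13000 × 24% = ₹3120

Regular tax:
  ₹23000 × 6% = ₹1380
  ₹33000 × 20% = ₹6600
  ₹10000 × 24% = ₹2400
  → ₹10380

₹10380 > ₹3120, so the regular tax governs.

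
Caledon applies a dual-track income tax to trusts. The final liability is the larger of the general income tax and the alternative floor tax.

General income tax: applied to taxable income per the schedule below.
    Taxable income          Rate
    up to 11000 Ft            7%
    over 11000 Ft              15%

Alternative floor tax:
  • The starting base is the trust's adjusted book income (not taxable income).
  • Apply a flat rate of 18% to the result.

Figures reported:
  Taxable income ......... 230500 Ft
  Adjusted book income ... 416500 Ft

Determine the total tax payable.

74970 Ft

Alternative floor tax:
  Base (adjusted book income): 416500 Ft
  416500 Ft × 18% = 74970 Ft

General income tax:
  11000 Ft × 7% = 770 Ft
  219500 Ft × 15% = 32925 Ft
  → 33695 Ft

74970 Ft > 33695 Ft, so the alternative floor tax is the binding amount.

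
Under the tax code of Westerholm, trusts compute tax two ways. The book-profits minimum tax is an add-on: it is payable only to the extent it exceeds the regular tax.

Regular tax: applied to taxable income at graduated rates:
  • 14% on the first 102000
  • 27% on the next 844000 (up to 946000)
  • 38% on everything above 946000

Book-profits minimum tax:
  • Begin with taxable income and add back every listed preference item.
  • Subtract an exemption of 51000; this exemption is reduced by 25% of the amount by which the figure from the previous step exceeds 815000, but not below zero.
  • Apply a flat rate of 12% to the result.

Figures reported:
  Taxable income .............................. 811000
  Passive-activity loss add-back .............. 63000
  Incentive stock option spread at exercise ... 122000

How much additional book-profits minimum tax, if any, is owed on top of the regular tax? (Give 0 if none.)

Regular tax:
  102000 × 14% = 14280
  709000 × 27% = 191430
  → 205710

Book-profits minimum tax:
  Adjusted income: 811000 + 63000 + 122000 = 996000
  Exemption: 51000 − 25% × (996000 − 815000) = 51000 − 45250 = 5750
  Base: 996000 − 5750 = 990250
  990250 × 12% = 118830

118830 ≤ 205710, so no add-on is due.

0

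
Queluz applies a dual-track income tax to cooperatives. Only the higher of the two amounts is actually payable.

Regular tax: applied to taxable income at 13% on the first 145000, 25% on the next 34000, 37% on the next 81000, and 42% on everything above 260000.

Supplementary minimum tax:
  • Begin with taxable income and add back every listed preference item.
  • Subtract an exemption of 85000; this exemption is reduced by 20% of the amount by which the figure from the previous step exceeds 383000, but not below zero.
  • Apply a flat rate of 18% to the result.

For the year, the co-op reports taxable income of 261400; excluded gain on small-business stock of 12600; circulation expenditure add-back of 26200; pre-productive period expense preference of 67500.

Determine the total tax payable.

Regular tax:
  145000 × 13% = 18850
  34000 × 25% = 8500
  81000 × 37% = 29970
  1400 × 42% = 588
  → 57908

Supplementary minimum tax:
  Adjusted income: 261400 + 12600 + 26200 + 67500 = 367700
  Exemption: 367700 ≤ 383000, so full 85000 applies
  Base: 367700 − 85000 = 282700
  282700 × 18% = 50886

57908 > 50886, so the regular tax governs.

57908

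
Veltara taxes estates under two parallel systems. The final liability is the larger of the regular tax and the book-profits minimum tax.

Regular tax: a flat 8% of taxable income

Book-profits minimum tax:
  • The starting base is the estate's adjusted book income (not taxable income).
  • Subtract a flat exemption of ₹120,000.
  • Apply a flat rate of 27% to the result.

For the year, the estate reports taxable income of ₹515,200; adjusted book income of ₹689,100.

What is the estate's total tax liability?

Regular tax:
  ₹515,200 × 8% = ₹41,216

Book-profits minimum tax:
  Base (adjusted book income): ₹689,100
  Less exemption ₹120,000 → base ₹569,100
  ₹569,100 × 27% = ₹153,657

₹153,657 > ₹41,216, so the book-profits minimum tax is the binding amount.

₹153,657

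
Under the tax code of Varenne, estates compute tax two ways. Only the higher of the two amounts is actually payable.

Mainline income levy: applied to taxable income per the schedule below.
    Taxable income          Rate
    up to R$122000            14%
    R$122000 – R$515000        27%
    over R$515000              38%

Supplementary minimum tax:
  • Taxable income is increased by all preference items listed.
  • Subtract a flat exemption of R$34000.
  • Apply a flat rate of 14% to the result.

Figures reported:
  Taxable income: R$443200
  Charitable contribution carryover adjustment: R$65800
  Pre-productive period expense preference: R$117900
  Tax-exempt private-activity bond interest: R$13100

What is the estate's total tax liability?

Supplementary minimum tax:
  Adjusted income: R$443200 + R$65800 + R$117900 + R$13100 = R$640000
  Less exemption R$34000 → base R$606000
  R$606000 × 14% = R$84840

Mainline income levy:
  R$122000 × 14% = R$17080
  R$321200 × 27% = R$86724
  → R$103804

R$103804 > R$84840, so the mainline income levy governs.

R$103804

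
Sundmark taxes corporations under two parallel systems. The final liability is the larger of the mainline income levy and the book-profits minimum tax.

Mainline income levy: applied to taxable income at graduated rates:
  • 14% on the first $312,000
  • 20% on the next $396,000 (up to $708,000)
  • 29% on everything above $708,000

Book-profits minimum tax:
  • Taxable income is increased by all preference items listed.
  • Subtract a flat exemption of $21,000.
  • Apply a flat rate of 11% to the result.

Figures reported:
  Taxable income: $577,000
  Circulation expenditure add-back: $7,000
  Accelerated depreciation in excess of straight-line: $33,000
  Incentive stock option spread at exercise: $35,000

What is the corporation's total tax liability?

$96,680

Mainline income levy:
  $312,000 × 14% = $43,680
  $265,000 × 20% = $53,000
  → $96,680

Book-profits minimum tax:
  Adjusted income: $577,000 + $7,000 + $33,000 + $35,000 = $652,000
  Less exemption $21,000 → base $631,000
  $631,000 × 11% = $69,410

$96,680 > $69,410, so the mainline income levy governs.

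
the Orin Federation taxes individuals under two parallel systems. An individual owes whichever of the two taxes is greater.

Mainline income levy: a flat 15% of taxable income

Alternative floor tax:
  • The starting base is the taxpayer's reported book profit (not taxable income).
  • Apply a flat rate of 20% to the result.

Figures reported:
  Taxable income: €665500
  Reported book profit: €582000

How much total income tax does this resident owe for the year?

€116400

Mainline income levy:
  €665500 × 15% = €99825

Alternative floor tax:
  Base (reported book profit): €582000
  €582000 × 20% = €116400

€116400 > €99825, so the alternative floor tax is the binding amount.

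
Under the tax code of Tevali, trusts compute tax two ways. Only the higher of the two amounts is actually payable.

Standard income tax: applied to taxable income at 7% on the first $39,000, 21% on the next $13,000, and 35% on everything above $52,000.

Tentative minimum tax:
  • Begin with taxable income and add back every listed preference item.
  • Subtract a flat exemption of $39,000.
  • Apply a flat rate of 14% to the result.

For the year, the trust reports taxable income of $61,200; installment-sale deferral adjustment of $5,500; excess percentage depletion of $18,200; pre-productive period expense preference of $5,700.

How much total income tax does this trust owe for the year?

Standard income tax:
  $39,000 × 7% = $2,730
  $13,000 × 21% = $2,730
  $9,200 × 35% = $3,220
  → $8,680

Tentative minimum tax:
  Adjusted income: $61,200 + $5,500 + $18,200 + $5,700 = $90,600
  Less exemption $39,000 → base $51,600
  $51,600 × 14% = $7,224

$8,680 > $7,224, so the standard income tax governs.

$8,680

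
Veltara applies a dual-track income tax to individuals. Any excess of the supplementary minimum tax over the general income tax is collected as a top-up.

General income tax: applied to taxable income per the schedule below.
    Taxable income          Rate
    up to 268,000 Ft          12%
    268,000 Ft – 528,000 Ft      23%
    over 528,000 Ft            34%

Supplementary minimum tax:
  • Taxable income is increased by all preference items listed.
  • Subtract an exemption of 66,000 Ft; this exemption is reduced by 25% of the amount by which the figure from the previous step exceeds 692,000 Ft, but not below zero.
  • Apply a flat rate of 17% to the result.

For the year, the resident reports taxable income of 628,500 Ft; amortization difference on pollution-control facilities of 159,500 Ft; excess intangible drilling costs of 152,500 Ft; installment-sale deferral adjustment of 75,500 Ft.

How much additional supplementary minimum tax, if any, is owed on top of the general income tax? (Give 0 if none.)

46,590 Ft

General income tax:
  268,000 Ft × 12% = 32,160 Ft
  260,000 Ft × 23% = 59,800 Ft
  100,500 Ft × 34% = 34,170 Ft
  → 126,130 Ft

Supplementary minimum tax:
  Adjusted income: 628,500 Ft + 159,500 Ft + 152,500 Ft + 75,500 Ft = 1,016,000 Ft
  Exemption: 25% × (1,016,000 Ft − 692,000 Ft) = 81,000 Ft ≥ 66,000 Ft, so the exemption is fully phased out
  Base: 1,016,000 Ft − 0 Ft = 1,016,000 Ft
  1,016,000 Ft × 17% = 172,720 Ft

Excess of supplementary minimum tax over general income tax: 172,720 Ft − 126,130 Ft = 46,590 Ft.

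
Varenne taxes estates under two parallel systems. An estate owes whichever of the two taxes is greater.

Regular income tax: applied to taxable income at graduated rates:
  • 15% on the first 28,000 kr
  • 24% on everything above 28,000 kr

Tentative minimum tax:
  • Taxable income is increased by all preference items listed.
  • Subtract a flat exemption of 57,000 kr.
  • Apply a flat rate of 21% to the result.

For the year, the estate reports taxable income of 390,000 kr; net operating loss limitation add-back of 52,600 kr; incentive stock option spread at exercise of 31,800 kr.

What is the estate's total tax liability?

91,080 kr

Tentative minimum tax:
  Adjusted income: 390,000 kr + 52,600 kr + 31,800 kr = 474,400 kr
  Less exemption 57,000 kr → base 417,400 kr
  417,400 kr × 21% = 87,654 kr

Regular income tax:
  28,000 kr × 15% = 4,200 kr
  362,000 kr × 24% = 86,880 kr
  → 91,080 kr

91,080 kr > 87,654 kr, so the regular income tax governs.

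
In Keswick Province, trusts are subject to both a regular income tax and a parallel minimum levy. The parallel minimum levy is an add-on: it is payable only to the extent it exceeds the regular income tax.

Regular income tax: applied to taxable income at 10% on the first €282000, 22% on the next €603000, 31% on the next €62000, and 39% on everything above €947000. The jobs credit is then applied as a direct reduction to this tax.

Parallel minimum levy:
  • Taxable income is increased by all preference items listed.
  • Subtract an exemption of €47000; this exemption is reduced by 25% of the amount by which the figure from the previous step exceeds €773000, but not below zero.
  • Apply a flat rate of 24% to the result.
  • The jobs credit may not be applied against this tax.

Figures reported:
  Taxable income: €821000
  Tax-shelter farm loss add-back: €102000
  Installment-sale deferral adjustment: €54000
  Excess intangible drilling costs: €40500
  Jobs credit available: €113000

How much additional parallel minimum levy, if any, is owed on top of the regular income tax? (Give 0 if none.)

€210420

Regular income tax:
  €282000 × 10% = €28200
  €539000 × 22% = €118580
  → €146780
  Less jobs credit €113000 → €33780

Parallel minimum levy:
  Adjusted income: €821000 + €102000 + €54000 + €40500 = €1017500
  Exemption: 25% × (€1017500 − €773000) = €61125 ≥ €47000, so the exemption is fully phased out
  Base: €1017500 − €0 = €1017500
  €1017500 × 24% = €244200

Excess of parallel minimum levy over regular income tax: €244200 − €33780 = €210420.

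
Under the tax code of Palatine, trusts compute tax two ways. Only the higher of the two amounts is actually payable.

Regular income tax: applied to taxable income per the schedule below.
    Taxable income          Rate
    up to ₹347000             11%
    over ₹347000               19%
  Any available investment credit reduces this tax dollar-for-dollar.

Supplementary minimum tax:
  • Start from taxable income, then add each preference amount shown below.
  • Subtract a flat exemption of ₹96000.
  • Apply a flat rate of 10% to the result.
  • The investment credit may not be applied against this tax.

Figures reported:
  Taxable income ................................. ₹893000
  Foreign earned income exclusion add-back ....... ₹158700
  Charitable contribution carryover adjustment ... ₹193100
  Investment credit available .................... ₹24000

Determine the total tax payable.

₹117910

Supplementary minimum tax:
  Adjusted income: ₹893000 + ₹158700 + ₹193100 = ₹1244800
  Less exemption ₹96000 → base ₹1148800
  ₹1148800 × 10% = ₹114880

Regular income tax:
  ₹347000 × 11% = ₹38170
  ₹546000 × 19% = ₹103740
  → ₹141910
  Less investment credit ₹24000 → ₹117910

₹117910 > ₹114880, so the regular income tax governs.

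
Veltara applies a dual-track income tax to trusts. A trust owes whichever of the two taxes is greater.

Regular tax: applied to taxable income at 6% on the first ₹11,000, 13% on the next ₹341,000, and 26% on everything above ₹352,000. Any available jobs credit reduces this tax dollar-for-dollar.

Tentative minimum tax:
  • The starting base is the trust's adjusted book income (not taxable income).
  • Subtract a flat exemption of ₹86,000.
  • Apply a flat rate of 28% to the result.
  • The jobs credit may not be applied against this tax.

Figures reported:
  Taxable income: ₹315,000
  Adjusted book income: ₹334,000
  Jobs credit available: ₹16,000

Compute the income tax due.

₹69,440

Tentative minimum tax:
  Base (adjusted book income): ₹334,000
  Less exemption ₹86,000 → base ₹248,000
  ₹248,000 × 28% = ₹69,440

Regular tax:
  ₹11,000 × 6% = ₹660
  ₹304,000 × 13% = ₹39,520
  → ₹40,180
  Less jobs credit ₹16,000 → ₹24,180

₹69,440 > ₹24,180, so the tentative minimum tax is the binding amount.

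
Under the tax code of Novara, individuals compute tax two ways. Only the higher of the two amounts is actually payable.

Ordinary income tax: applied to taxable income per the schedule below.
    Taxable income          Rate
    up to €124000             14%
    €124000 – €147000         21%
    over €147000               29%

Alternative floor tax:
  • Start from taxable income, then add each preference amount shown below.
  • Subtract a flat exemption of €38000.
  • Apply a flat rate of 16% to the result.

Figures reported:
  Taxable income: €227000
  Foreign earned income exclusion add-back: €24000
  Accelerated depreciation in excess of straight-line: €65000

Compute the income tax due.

€45390

Alternative floor tax:
  Adjusted income: €227000 + €24000 + €65000 = €316000
  Less exemption €38000 → base €278000
  €278000 × 16% = €44480

Ordinary income tax:
  €124000 × 14% = €17360
  €23000 × 21% = €4830
  €80000 × 29% = €23200
  → €45390

€45390 > €44480, so the ordinary income tax governs.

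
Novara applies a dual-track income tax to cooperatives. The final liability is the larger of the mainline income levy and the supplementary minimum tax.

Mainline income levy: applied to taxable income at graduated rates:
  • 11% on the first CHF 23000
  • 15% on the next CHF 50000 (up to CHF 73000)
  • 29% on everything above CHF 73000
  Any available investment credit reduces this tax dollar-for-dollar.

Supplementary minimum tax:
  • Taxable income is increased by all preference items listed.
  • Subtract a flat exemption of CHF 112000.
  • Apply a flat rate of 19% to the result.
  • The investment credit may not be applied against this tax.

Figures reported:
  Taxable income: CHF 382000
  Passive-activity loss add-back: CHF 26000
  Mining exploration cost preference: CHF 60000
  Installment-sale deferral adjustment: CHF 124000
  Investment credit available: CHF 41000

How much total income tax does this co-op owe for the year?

Mainline income levy:
  CHF 23000 × 11% = CHF 2530
  CHF 50000 × 15% = CHF 7500
  CHF 309000 × 29% = CHF 89610
  → CHF 99640
  Less investment credit CHF 41000 → CHF 58640

Supplementary minimum tax:
  Adjusted income: CHF 382000 + CHF 26000 + CHF 60000 + CHF 124000 = CHF 592000
  Less exemption CHF 112000 → base CHF 480000
  CHF 480000 × 19% = CHF 91200

CHF 91200 > CHF 58640, so the supplementary minimum tax is the binding amount.

CHF 91200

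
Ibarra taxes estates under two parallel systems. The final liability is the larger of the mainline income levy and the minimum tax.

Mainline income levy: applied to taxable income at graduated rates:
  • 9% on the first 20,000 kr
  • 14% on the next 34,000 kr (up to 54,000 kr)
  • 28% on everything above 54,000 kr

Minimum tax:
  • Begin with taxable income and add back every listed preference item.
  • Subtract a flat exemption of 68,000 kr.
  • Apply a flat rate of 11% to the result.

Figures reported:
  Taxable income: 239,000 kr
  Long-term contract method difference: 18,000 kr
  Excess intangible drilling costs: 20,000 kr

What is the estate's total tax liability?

58,360 kr

Minimum tax:
  Adjusted income: 239,000 kr + 18,000 kr + 20,000 kr = 277,000 kr
  Less exemption 68,000 kr → base 209,000 kr
  209,000 kr × 11% = 22,990 kr

Mainline income levy:
  20,000 kr × 9% = 1,800 kr
  34,000 kr × 14% = 4,760 kr
  185,000 kr × 28% = 51,800 kr
  → 58,360 kr

58,360 kr > 22,990 kr, so the mainline income levy governs.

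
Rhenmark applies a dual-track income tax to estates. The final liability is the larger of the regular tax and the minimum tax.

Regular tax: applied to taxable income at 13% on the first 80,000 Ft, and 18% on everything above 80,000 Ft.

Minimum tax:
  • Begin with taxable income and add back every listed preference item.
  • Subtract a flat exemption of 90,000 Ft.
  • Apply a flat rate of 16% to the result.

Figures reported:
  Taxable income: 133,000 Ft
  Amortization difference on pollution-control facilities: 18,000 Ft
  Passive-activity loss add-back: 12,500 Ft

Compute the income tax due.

19,940 Ft

Regular tax:
  80,000 Ft × 13% = 10,400 Ft
  53,000 Ft × 18% = 9,540 Ft
  → 19,940 Ft

Minimum tax:
  Adjusted income: 133,000 Ft + 18,000 Ft + 12,500 Ft = 163,500 Ft
  Less exemption 90,000 Ft → base 73,500 Ft
  73,500 Ft × 16% = 11,760 Ft

19,940 Ft > 11,760 Ft, so the regular tax governs.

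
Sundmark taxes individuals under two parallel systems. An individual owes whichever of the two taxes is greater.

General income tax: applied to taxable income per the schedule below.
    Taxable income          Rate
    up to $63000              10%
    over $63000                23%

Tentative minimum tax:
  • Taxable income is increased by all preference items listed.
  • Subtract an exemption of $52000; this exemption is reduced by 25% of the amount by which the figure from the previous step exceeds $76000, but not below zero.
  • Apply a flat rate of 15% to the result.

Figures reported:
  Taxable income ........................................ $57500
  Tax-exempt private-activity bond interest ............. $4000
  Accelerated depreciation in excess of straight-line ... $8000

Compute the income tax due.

$5750

Tentative minimum tax:
  Adjusted income: $57500 + $4000 + $8000 = $69500
  Exemption: $69500 ≤ $76000, so full $52000 applies
  Base: $69500 − $52000 = $17500
  $17500 × 15% = $2625

General income tax:
  $57500 × 10% = $5750

$5750 > $2625, so the general income tax governs.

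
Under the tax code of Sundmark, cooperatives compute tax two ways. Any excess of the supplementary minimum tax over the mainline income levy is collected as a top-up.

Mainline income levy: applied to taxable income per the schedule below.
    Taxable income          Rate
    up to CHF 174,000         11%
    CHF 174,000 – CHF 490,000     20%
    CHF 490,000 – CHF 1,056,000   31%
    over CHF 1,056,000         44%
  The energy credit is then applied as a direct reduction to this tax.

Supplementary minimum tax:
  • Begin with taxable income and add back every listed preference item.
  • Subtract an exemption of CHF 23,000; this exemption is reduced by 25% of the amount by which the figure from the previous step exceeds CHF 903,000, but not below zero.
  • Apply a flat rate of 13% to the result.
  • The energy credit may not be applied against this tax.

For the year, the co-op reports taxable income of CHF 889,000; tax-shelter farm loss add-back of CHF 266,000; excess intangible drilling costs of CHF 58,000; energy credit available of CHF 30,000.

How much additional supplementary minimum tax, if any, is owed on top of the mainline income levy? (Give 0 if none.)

Supplementary minimum tax:
  Adjusted income: CHF 889,000 + CHF 266,000 + CHF 58,000 = CHF 1,213,000
  Exemption: 25% × (CHF 1,213,000 − CHF 903,000) = CHF 77,500 ≥ CHF 23,000, so the exemption is fully phased out
  Base: CHF 1,213,000 − CHF 0 = CHF 1,213,000
  CHF 1,213,000 × 13% = CHF 157,690

Mainline income levy:
  CHF 174,000 × 11% = CHF 19,140
  CHF 316,000 × 20% = CHF 63,200
  CHF 399,000 × 31% = CHF 123,690
  → CHF 206,030
  Less energy credit CHF 30,000 → CHF 176,030

CHF 157,690 ≤ CHF 176,030, so no add-on is due.

CHF 0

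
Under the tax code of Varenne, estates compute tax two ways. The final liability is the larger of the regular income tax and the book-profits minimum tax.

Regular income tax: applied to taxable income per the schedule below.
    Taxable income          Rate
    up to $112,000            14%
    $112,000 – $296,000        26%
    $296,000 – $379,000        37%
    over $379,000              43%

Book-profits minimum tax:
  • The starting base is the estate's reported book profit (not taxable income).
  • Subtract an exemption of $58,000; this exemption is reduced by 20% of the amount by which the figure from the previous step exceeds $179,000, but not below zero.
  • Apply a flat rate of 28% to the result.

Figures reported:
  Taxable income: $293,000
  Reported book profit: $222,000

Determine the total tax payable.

$62,740

Book-profits minimum tax:
  Base (reported book profit): $222,000
  Exemption: $58,000 − 20% × ($222,000 − $179,000) = $58,000 − $8,600 = $49,400
  Base: $222,000 − $49,400 = $172,600
  $172,600 × 28% = $48,328

Regular income tax:
  $112,000 × 14% = $15,680
  $181,000 × 26% = $47,060
  → $62,740

$62,740 > $48,328, so the regular income tax governs.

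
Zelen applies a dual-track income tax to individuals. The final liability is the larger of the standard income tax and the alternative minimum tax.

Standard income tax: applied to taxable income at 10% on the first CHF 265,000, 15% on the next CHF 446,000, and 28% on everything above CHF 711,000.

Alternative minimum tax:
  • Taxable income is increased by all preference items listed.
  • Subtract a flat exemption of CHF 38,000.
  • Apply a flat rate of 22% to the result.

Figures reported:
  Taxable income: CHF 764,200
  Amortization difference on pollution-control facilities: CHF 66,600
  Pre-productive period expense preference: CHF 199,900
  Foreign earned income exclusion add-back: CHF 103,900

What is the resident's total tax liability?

Standard income tax:
  CHF 265,000 × 10% = CHF 26,500
  CHF 446,000 × 15% = CHF 66,900
  CHF 53,200 × 28% = CHF 14,896
  → CHF 108,296

Alternative minimum tax:
  Adjusted income: CHF 764,200 + CHF 66,600 + CHF 199,900 + CHF 103,900 = CHF 1,134,600
  Less exemption CHF 38,000 → base CHF 1,096,600
  CHF 1,096,600 × 22% = CHF 241,252

CHF 241,252 > CHF 108,296, so the alternative minimum tax is the binding amount.

CHF 241,252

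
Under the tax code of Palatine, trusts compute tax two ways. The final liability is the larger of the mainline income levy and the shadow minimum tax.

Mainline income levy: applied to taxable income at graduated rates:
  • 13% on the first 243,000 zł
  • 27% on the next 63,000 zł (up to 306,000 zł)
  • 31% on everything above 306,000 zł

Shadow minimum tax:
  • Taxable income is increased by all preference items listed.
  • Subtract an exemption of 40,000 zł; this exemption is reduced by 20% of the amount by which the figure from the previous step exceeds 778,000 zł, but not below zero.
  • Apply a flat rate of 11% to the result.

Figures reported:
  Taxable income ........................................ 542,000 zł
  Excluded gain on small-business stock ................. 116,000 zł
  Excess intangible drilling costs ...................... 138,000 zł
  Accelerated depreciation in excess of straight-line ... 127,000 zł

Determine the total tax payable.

Mainline income levy:
  243,000 zł × 13% = 31,590 zł
  63,000 zł × 27% = 17,010 zł
  236,000 zł × 31% = 73,160 zł
  → 121,760 zł

Shadow minimum tax:
  Adjusted income: 542,000 zł + 116,000 zł + 138,000 zł + 127,000 zł = 923,000 zł
  Exemption: 40,000 zł − 20% × (923,000 zł − 778,000 zł) = 40,000 zł − 29,000 zł = 11,000 zł
  Base: 923,000 zł − 11,000 zł = 912,000 zł
  912,000 zł × 11% = 100,320 zł

121,760 zł > 100,320 zł, so the mainline income levy governs.

121,760 zł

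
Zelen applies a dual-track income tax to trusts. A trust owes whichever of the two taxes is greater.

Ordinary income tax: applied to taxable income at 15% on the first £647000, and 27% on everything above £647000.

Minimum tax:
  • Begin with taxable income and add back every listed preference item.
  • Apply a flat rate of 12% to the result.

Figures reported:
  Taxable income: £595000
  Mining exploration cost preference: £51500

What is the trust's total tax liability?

Ordinary income tax:
  £595000 × 15% = £89250

Minimum tax:
  Adjusted income: £595000 + £51500 = £646500
  £646500 × 12% = £77580

£89250 > £77580, so the ordinary income tax governs.

£89250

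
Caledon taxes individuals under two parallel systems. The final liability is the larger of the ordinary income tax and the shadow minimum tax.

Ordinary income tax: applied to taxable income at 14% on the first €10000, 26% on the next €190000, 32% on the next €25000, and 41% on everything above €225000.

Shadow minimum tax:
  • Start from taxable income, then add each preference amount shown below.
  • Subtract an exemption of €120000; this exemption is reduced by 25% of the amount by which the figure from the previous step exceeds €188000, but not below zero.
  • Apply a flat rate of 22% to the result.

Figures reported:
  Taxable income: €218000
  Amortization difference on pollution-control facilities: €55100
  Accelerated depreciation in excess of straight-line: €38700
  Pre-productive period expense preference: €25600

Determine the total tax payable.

Ordinary income tax:
  €10000 × 14% = €1400
  €190000 × 26% = €49400
  €18000 × 32% = €5760
  → €56560

Shadow minimum tax:
  Adjusted income: €218000 + €55100 + €38700 + €25600 = €337400
  Exemption: €120000 − 25% × (€337400 − €188000) = €120000 − €37350 = €82650
  Base: €337400 − €82650 = €254750
  €254750 × 22% = €56045

€56560 > €56045, so the ordinary income tax governs.

€56560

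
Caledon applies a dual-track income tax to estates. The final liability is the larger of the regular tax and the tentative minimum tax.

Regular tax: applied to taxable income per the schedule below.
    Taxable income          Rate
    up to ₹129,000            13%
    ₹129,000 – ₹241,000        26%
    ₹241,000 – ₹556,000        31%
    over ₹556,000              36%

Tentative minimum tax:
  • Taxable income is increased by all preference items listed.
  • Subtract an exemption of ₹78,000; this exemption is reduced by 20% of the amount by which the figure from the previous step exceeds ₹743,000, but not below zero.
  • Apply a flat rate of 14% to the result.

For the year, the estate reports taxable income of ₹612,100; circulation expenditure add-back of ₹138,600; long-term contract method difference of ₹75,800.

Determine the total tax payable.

₹163,736

Tentative minimum tax:
  Adjusted income: ₹612,100 + ₹138,600 + ₹75,800 = ₹826,500
  Exemption: ₹78,000 − 20% × (₹826,500 − ₹743,000) = ₹78,000 − ₹16,700 = ₹61,300
  Base: ₹826,500 − ₹61,300 = ₹765,200
  ₹765,200 × 14% = ₹107,128

Regular tax:
  ₹129,000 × 13% = ₹16,770
  ₹112,000 × 26% = ₹29,120
  ₹315,000 × 31% = ₹97,650
  ₹56,100 × 36% = ₹20,196
  → ₹163,736

₹163,736 > ₹107,128, so the regular tax governs.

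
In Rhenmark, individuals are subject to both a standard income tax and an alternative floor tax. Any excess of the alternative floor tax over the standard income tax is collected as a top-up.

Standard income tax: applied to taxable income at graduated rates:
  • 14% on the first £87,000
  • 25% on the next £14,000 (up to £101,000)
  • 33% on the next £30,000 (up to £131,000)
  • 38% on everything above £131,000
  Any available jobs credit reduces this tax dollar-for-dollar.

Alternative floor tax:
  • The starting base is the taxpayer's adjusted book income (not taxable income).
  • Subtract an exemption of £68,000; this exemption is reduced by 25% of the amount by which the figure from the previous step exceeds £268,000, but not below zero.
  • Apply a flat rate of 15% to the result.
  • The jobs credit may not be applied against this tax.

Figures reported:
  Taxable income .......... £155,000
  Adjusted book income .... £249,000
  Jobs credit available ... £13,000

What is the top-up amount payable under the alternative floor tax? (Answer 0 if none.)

Alternative floor tax:
  Base (adjusted book income): £249,000
  Exemption: £249,000 ≤ £268,000, so full £68,000 applies
  Base: £249,000 − £68,000 = £181,000
  £181,000 × 15% = £27,150

Standard income tax:
  £87,000 × 14% = £12,180
  £14,000 × 25% = £3,500
  £30,000 × 33% = £9,900
  £24,000 × 38% = £9,120
  → £34,700
  Less jobs credit £13,000 → £21,700

Excess of alternative floor tax over standard income tax: £27,150 − £21,700 = £5,450.

£5,450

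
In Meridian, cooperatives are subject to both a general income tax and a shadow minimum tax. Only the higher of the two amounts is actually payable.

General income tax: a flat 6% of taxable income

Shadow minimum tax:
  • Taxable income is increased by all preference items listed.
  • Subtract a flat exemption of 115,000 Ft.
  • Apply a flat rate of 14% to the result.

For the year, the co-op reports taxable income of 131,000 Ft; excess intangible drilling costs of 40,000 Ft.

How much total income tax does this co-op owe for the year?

7,860 Ft

General income tax:
  131,000 Ft × 6% = 7,860 Ft

Shadow minimum tax:
  Adjusted income: 131,000 Ft + 40,000 Ft = 171,000 Ft
  Less exemption 115,000 Ft → base 56,000 Ft
  56,000 Ft × 14% = 7,840 Ft

7,860 Ft > 7,840 Ft, so the general income tax governs.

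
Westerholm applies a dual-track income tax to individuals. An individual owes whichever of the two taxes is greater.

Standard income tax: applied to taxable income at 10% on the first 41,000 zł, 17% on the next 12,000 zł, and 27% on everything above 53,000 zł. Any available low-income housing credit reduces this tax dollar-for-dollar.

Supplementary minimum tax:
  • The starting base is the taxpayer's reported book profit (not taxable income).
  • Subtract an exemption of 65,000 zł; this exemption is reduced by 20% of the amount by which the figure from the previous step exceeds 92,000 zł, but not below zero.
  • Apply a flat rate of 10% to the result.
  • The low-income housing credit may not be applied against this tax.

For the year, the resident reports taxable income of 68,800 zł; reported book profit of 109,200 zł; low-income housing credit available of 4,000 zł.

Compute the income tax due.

6,406 zł

Standard income tax:
  41,000 zł × 10% = 4,100 zł
  12,000 zł × 17% = 2,040 zł
  15,800 zł × 27% = 4,266 zł
  → 10,406 zł
  Less low-income housing credit 4,000 zł → 6,406 zł

Supplementary minimum tax:
  Base (reported book profit): 109,200 zł
  Exemption: 65,000 zł − 20% × (109,200 zł − 92,000 zł) = 65,000 zł − 3,440 zł = 61,560 zł
  Base: 109,200 zł − 61,560 zł = 47,640 zł
  47,640 zł × 10% = 4,764 zł

6,406 zł > 4,764 zł, so the standard income tax governs.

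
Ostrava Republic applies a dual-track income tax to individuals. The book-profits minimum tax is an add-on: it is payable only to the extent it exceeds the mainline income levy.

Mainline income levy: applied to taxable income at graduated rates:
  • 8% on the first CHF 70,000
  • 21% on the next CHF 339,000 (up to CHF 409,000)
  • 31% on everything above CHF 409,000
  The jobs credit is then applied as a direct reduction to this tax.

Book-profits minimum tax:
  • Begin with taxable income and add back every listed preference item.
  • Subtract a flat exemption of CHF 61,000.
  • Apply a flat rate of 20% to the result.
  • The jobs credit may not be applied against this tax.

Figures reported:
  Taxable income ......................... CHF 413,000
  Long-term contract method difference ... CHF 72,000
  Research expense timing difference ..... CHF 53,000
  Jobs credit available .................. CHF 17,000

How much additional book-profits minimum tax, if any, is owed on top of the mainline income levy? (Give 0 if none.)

Book-profits minimum tax:
  Adjusted income: CHF 413,000 + CHF 72,000 + CHF 53,000 = CHF 538,000
  Less exemption CHF 61,000 → base CHF 477,000
  CHF 477,000 × 20% = CHF 95,400

Mainline income levy:
  CHF 70,000 × 8% = CHF 5,600
  CHF 339,000 × 21% = CHF 71,190
  CHF 4,000 × 31% = CHF 1,240
  → CHF 78,030
  Less jobs credit CHF 17,000 → CHF 61,030

Excess of book-profits minimum tax over mainline income levy: CHF 95,400 − CHF 61,030 = CHF 34,370.

CHF 34,370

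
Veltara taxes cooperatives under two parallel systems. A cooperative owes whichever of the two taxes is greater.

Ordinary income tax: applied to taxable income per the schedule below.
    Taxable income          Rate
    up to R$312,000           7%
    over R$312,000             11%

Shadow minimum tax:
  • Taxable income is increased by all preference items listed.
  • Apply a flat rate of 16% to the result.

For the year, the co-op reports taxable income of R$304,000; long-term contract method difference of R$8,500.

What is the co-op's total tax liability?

Ordinary income tax:
  R$304,000 × 7% = R$21,280

Shadow minimum tax:
  Adjusted income: R$304,000 + R$8,500 = R$312,500
  R$312,500 × 16% = R$50,000

R$50,000 > R$21,280, so the shadow minimum tax is the binding amount.

R$50,000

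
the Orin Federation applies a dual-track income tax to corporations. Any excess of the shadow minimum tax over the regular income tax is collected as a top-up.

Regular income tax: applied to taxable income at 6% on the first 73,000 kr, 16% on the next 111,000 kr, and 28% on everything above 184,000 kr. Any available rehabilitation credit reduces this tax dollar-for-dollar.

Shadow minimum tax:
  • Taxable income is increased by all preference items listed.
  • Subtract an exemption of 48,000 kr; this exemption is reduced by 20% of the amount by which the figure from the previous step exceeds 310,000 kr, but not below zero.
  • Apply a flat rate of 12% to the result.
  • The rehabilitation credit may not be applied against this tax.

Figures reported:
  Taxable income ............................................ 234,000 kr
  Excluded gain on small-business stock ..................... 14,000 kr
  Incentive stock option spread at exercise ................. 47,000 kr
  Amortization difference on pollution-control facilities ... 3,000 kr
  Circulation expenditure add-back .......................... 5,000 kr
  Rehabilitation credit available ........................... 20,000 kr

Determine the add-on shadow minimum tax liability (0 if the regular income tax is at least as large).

Shadow minimum tax:
  Adjusted income: 234,000 kr + 14,000 kr + 47,000 kr + 3,000 kr + 5,000 kr = 303,000 kr
  Exemption: 303,000 kr ≤ 310,000 kr, so full 48,000 kr applies
  Base: 303,000 kr − 48,000 kr = 255,000 kr
  255,000 kr × 12% = 30,600 kr

Regular income tax:
  73,000 kr × 6% = 4,380 kr
  111,000 kr × 16% = 17,760 kr
  50,000 kr × 28% = 14,000 kr
  → 36,140 kr
  Less rehabilitation credit 20,000 kr → 16,140 kr

Excess of shadow minimum tax over regular income tax: 30,600 kr − 16,140 kr = 14,460 kr.

14,460 kr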